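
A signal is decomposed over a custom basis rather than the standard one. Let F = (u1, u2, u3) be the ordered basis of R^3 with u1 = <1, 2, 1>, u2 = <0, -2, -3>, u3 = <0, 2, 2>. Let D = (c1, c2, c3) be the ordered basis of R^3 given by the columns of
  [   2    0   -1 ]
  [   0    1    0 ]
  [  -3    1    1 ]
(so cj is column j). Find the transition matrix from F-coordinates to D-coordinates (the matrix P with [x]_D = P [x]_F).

[[0, 1, 0], [2, -2, 2], [-1, 2, 0]]

Take x = uj: its F-coordinates are the j-th standard unit vector, so P e_j — column j of P — equals [uj]_D.
u1 = 0·c1 + 2c2 - c3, giving column 1 = <0, 2, -1>; repeating for each j gives P = [[0, 1, 0], [2, -2, 2], [-1, 2, 0]].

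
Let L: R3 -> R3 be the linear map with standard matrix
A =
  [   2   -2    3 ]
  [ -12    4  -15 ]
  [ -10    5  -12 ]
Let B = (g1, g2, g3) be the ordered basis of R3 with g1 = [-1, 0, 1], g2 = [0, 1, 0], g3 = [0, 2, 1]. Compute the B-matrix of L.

The j-th column of [L]_B is [L(gj)]_B.
L(g1) = A g1 = [1, -3, -2] = -g1 - g2 - g3, so column 1 is [-1, -1, -1].
Repeating for g2, g3 and assembling the columns gives [[-1, 2, 1], [-1, -2, -1], [-1, 3, -3]].

[[-1, 2, 1], [-1, -2, -1], [-1, 3, -3]]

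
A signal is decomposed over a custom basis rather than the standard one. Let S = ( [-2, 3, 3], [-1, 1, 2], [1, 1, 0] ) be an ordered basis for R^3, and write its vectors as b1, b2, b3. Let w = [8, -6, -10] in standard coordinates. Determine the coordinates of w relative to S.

[w]_S is the unique c with M c = w, where M has columns b1, ..., b3.
Row-reducing the augmented matrix [M | w] gives c = (-2, -2, 2).
Check: -2b1 - 2b2 + 2b3 = [8, -6, -10].

[-2, -2, 2]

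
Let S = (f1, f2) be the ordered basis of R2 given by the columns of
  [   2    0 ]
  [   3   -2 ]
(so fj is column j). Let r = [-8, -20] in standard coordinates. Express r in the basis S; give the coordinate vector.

[-4, 4]

Write r = c_1 f1 + c_2 f2 and solve for the c_i.
System: 2c_1 + 0c_2 = -8, 3c_1 - 2c_2 = -20; solving gives c_1 = -4, c_2 = 4.
Check: -4f1 + 4f2 = [-8, -20].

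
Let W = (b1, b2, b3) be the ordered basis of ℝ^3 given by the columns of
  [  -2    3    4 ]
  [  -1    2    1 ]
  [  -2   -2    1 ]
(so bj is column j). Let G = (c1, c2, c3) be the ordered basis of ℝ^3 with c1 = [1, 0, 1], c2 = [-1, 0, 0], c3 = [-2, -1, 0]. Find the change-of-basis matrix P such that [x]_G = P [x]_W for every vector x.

Let M have columns bj and N have columns cj. Then for every x, N [x]_G = x = M [x]_W, so P = N^(-1) M.
Since det N = 1, N^(-1) has integer entries; multiplying gives P = [[-2, -2, 1], [-2, -1, -1], [1, -2, -1]].

[[-2, -2, 1], [-2, -1, -1], [1, -2, -1]]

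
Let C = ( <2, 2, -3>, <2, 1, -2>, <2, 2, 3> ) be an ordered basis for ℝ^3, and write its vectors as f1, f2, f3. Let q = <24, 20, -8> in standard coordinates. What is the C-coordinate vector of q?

[q]_C is the unique c with M c = q, where M has columns f1, ..., f3.
Gaussian elimination on [M | q] yields c = (4, 4, 4).
Check: 4f1 + 4f2 + 4f3 = <24, 20, -8>.

<4, 4, 4>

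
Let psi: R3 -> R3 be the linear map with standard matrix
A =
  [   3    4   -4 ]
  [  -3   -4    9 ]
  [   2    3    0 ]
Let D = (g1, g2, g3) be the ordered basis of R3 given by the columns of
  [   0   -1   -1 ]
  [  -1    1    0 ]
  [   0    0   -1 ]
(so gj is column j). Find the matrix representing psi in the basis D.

Let P have columns g1, ..., g3. Then [psi]_D = P^(-1) A P.
Here det P = 1, so P^(-1) is integer; computing A P first and then P^(-1)(A P) gives [[-3, 1, 3], [1, 0, -3], [3, -1, 2]].

[[-3, 1, 3], [1, 0, -3], [3, -1, 2]]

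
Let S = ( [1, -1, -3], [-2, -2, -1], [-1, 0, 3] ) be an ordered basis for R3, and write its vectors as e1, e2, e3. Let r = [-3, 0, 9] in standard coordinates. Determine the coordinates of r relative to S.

Write r = c_1 e1 + ... + c_3 e3 and solve for the c_i.
Solving this 3x3 system gives c = (0, 0, 3).
Check: 0·e1 + 0·e2 + 3e3 = [-3, 0, 9].

[0, 0, 3]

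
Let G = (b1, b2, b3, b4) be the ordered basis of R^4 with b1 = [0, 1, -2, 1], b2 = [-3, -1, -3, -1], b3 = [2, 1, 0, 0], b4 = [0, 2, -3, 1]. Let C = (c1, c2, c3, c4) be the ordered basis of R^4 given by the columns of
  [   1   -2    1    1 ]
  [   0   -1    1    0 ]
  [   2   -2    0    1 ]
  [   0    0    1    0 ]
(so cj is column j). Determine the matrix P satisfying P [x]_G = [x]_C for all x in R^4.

Column j of P is [bj]_C, since P maps G-coordinates to C-coordinates.
Expressing b1 in C: b1 = -c1 + 0·c2 + c3 + 0·c4, so column 1 of P is [-1, 0, 1, 0].
Doing the same for each bj gives P = [[-1, -1, -2, -2], [0, 0, -1, -1], [1, -1, 0, 1], [0, -1, 2, -1]].

[[-1, -1, -2, -2], [0, 0, -1, -1], [1, -1, 0, 1], [0, -1, 2, -1]]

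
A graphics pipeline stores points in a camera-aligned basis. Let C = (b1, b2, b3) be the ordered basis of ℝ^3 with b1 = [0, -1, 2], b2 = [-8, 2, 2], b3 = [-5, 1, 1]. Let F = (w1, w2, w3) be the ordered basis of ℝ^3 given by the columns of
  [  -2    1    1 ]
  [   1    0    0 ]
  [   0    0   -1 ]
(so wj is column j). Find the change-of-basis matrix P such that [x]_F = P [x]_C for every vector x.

[[-1, 2, 1], [0, -2, -2], [-2, -2, -1]]

Take x = bj: its C-coordinates are the j-th standard unit vector, so P e_j — column j of P — equals [bj]_F.
b1 = -w1 + 0·w2 - 2w3, giving column 1 = [-1, 0, -2]; repeating for each j gives P = [[-1, 2, 1], [0, -2, -2], [-2, -2, -1]].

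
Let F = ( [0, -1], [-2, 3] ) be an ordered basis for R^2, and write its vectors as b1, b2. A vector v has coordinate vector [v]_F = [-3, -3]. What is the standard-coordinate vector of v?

[6, -6]

v = M [v]_F, where M has columns b1, b2.
Carrying out the matrix-vector product, v = [6, -6].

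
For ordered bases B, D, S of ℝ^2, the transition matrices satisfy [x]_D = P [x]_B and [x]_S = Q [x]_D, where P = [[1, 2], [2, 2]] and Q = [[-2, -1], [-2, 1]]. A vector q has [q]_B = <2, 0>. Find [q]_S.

<-8, 0>

First [q]_D = P [q]_B = <2, 4>.
Then [q]_S = Q [q]_D = <-8, 0>.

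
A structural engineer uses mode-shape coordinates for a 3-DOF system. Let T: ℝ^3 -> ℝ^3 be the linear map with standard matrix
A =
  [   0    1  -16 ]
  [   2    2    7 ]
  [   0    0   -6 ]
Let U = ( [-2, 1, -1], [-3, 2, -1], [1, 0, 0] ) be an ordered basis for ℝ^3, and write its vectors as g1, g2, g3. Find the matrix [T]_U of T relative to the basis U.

[[-3, -3, -2], [-3, -3, 2], [2, 3, 2]]

With P the matrix whose columns are g1, ..., g3, [T]_U = P^(-1) A P.
Column by column: T(g1) = A g1 = [17, -9, 6]; its U-coordinates [-3, -3, 2] give column 1.
Continuing for each basis vector yields [T]_U = [[-3, -3, -2], [-3, -3, 2], [2, 3, 2]].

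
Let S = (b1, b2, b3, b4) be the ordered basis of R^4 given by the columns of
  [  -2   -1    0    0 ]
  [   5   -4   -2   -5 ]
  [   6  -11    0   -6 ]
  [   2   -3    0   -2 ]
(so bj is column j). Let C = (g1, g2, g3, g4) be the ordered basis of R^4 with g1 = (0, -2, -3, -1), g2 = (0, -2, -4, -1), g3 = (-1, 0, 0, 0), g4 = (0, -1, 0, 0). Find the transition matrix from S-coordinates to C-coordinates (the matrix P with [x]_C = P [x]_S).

[[-2, 1, 0, 2], [0, 2, 0, 0], [2, 1, 0, 0], [-1, -2, 2, 1]]

Let M have columns bj and N have columns gj. Then for every x, N [x]_C = x = M [x]_S, so P = N^(-1) M.
Since det N = -1, N^(-1) has integer entries; multiplying gives P = [[-2, 1, 0, 2], [0, 2, 0, 0], [2, 1, 0, 0], [-1, -2, 2, 1]].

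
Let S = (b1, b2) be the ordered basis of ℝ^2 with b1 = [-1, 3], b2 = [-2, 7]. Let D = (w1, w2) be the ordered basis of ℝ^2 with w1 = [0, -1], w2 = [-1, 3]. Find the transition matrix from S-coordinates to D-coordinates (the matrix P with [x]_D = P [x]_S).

Take x = bj: its S-coordinates are the j-th standard unit vector, so P e_j — column j of P — equals [bj]_D.
b1 = 0·w1 + w2, giving column 1 = [0, 1]; repeating for each j gives P = [[0, -1], [1, 2]].

[[0, -1], [1, 2]]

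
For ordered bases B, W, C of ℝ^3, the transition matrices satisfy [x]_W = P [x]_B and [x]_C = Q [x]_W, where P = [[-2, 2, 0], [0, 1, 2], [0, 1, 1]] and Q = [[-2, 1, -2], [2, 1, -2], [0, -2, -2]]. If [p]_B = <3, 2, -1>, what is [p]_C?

Composing the changes, [p]_C = Q P [p]_B.
Q P = [[4, -5, 0], [-4, 3, 0], [0, -4, -6]]; applying this to <3, 2, -1> gives <2, -6, -2>.

<2, -6, -2>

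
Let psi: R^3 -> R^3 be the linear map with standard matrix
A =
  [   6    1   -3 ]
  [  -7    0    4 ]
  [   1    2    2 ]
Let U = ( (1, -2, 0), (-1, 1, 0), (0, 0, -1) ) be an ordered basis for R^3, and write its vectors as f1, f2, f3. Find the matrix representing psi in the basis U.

[[3, -2, 1], [-1, 3, -2], [3, -1, 2]]

Let P have columns f1, ..., f3. Then [psi]_U = P^(-1) A P.
Here det P = 1, so P^(-1) is integer; computing A P first and then P^(-1)(A P) gives [[3, -2, 1], [-1, 3, -2], [3, -1, 2]].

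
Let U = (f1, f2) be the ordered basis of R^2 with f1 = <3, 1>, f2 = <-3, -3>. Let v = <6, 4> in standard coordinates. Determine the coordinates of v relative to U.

Write v = c_1 f1 + c_2 f2 and solve for the c_i.
System: 3c_1 - 3c_2 = 6, c_1 - 3c_2 = 4; solving gives c_1 = 1, c_2 = -1.
Check: f1 - f2 = <6, 4>.

<1, -1>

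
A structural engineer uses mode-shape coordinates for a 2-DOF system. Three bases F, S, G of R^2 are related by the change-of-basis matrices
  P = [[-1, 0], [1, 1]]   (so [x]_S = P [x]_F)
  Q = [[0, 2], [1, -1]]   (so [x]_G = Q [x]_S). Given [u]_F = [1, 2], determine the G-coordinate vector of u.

Apply P to get S-coordinates [-1, 3], then Q to get G-coordinates.
The result is [u]_G = [6, -4].

[6, -4]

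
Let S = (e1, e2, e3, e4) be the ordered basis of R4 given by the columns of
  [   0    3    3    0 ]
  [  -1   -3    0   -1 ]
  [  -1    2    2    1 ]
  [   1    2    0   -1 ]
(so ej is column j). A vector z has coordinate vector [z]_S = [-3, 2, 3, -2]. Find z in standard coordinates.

z = M [z]_S, where M has columns e1, ..., e4.
Carrying out the matrix-vector product, z = [15, -1, 11, 3].

[15, -1, 11, 3]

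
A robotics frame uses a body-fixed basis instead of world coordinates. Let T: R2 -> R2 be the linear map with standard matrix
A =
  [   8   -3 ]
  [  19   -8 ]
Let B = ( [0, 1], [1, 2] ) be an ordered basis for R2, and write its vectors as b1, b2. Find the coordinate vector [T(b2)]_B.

[-1, 2]

Column 2 of [T]_B is the B-coordinate vector of T(b2).
In standard coordinates T(b2) = A b2 = [2, 3].
Converting to B: [2, 3] = -b1 + 2b2, so the coordinate vector is [-1, 2].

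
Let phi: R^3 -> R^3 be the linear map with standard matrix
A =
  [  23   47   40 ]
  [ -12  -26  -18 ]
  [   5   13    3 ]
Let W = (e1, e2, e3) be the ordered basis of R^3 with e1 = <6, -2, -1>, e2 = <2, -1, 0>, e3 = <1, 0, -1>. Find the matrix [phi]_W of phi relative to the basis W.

The j-th column of [phi]_W is [phi(ej)]_W.
phi(e1) = A e1 = <4, -2, 1> = e1 + 0·e2 - 2e3, so column 1 is <1, 0, -2>.
Repeating for e2, e3 and assembling the columns gives [[1, 0, -3], [0, -2, 0], [-2, 3, 1]].

[[1, 0, -3], [0, -2, 0], [-2, 3, 1]]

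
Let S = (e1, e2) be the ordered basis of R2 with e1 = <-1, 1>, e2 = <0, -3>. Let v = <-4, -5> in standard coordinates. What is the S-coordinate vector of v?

<4, 3>

We seek scalars with c_1 e1 + c_2 e2 = v; equivalently solve M c = v where the columns of M are e1, e2.
System: -c_1 + 0c_2 = -4, c_1 - 3c_2 = -5; solving gives c_1 = 4, c_2 = 3.
Check: 4e1 + 3e2 = <-4, -5>.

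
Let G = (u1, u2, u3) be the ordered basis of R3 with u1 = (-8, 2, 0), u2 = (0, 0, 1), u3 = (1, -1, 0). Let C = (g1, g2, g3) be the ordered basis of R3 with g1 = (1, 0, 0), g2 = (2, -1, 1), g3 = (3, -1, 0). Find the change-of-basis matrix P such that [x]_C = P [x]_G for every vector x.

Take x = uj: its G-coordinates are the j-th standard unit vector, so P e_j — column j of P — equals [uj]_C.
u1 = -2g1 + 0·g2 - 2g3, giving column 1 = (-2, 0, -2); repeating for each j gives P = [[-2, 1, -2], [0, 1, 0], [-2, -1, 1]].

[[-2, 1, -2], [0, 1, 0], [-2, -1, 1]]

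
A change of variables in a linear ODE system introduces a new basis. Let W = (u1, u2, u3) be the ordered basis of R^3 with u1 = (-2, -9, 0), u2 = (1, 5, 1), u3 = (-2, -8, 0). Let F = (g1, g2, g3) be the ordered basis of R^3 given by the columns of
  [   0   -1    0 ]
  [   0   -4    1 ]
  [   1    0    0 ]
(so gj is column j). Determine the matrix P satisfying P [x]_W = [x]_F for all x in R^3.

[[0, 1, 0], [2, -1, 2], [-1, 1, 0]]

Let M have columns uj and N have columns gj. Then for every x, N [x]_F = x = M [x]_W, so P = N^(-1) M.
Since det N = -1, N^(-1) has integer entries; multiplying gives P = [[0, 1, 0], [2, -1, 2], [-1, 1, 0]].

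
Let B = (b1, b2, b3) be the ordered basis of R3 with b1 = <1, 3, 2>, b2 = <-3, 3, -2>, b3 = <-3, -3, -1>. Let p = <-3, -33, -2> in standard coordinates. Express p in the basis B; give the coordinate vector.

<-3, -4, 4>

Write p = c_1 b1 + ... + c_3 b3 and solve for the c_i.
Gaussian elimination on [M | p] yields c = (-3, -4, 4).
Check: -3b1 - 4b2 + 4b3 = <-3, -33, -2>.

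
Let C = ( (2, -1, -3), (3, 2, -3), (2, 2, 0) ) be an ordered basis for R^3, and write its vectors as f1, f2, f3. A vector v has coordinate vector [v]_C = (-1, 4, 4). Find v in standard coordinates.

(18, 17, -9)

The coordinates say v = -f1 + 4f2 + 4f3; adding the scaled basis vectors gives (18, 17, -9).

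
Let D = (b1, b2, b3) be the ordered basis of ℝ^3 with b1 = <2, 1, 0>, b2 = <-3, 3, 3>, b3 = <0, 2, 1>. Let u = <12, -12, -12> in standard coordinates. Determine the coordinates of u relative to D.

Write u = c_1 b1 + ... + c_3 b3 and solve for the c_i.
Row-reducing the augmented matrix [M | u] gives c = (0, -4, 0).
Check: 0·b1 - 4b2 + 0·b3 = <12, -12, -12>.

<0, -4, 0>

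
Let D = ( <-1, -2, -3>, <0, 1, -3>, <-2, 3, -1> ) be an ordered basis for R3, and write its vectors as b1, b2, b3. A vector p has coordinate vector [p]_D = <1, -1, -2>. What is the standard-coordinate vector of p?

<3, -9, 2>

p = M [p]_D, where M has columns b1, ..., b3.
Carrying out the matrix-vector product, p = <3, -9, 2>.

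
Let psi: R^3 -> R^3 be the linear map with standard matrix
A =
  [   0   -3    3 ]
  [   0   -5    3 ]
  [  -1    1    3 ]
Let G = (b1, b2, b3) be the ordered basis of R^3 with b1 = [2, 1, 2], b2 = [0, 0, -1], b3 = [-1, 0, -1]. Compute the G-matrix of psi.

Let P have columns b1, ..., b3. Then [psi]_G = P^(-1) A P.
Here det P = 1, so P^(-1) is integer; computing A P first and then P^(-1)(A P) gives [[1, -3, -3], [-2, 0, -1], [-1, -3, -3]].

[[1, -3, -3], [-2, 0, -1], [-1, -3, -3]]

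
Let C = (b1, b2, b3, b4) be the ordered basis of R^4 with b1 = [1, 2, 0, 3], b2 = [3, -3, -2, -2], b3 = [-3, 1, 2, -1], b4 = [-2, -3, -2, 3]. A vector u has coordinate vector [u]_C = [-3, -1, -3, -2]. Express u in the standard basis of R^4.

[7, 0, 0, -10]

u = M [u]_C, where M has columns b1, ..., b4.
Carrying out the matrix-vector product, u = [7, 0, 0, -10].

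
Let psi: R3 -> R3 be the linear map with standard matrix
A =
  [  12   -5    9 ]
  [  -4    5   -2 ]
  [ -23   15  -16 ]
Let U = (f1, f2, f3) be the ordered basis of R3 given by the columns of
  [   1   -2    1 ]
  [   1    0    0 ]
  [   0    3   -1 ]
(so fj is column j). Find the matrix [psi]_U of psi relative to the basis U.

[[1, 2, -2], [-2, -1, -2], [2, -1, 1]]

Let P have columns f1, ..., f3. Then [psi]_U = P^(-1) A P.
Here det P = 1, so P^(-1) is integer; computing A P first and then P^(-1)(A P) gives [[1, 2, -2], [-2, -1, -2], [2, -1, 1]].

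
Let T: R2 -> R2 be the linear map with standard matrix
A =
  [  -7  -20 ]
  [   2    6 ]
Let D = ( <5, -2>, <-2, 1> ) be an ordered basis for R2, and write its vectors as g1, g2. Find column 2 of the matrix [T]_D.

<-2, -2>

Column 2 of [T]_D is the D-coordinate vector of T(g2).
In standard coordinates T(g2) = A g2 = <-6, 2>.
Converting to D: <-6, 2> = -2g1 - 2g2, so the coordinate vector is <-2, -2>.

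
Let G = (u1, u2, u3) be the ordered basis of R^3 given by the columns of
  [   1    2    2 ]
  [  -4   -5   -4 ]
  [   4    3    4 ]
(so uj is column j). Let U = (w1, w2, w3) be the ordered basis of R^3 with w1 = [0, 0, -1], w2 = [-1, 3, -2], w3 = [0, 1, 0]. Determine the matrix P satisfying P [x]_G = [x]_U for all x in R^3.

[[-2, 1, 0], [-1, -2, -2], [-1, 1, 2]]

Take x = uj: its G-coordinates are the j-th standard unit vector, so P e_j — column j of P — equals [uj]_U.
u1 = -2w1 - w2 - w3, giving column 1 = [-2, -1, -1]; repeating for each j gives P = [[-2, 1, 0], [-1, -2, -2], [-1, 1, 2]].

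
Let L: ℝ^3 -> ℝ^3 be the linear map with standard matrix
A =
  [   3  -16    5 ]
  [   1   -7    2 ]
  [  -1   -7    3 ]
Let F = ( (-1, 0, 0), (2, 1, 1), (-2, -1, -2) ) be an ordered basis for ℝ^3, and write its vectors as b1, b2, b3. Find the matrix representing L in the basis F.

Let P have columns b1, ..., b3. Then [L]_F = P^(-1) A P.
Here det P = 1, so P^(-1) is integer; computing A P first and then P^(-1)(A P) gives [[1, -1, 2], [-3, 0, -1], [-2, 3, -2]].

[[1, -1, 2], [-3, 0, -1], [-2, 3, -2]]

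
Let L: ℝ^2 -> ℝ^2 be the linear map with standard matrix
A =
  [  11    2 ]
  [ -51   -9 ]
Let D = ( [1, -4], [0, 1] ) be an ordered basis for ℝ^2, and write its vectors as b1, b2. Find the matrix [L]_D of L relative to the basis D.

Let P have columns b1, b2. Then [L]_D = P^(-1) A P.
Here det P = 1, so P^(-1) is integer; computing A P first and then P^(-1)(A P) gives [[3, 2], [-3, -1]].

[[3, 2], [-3, -1]]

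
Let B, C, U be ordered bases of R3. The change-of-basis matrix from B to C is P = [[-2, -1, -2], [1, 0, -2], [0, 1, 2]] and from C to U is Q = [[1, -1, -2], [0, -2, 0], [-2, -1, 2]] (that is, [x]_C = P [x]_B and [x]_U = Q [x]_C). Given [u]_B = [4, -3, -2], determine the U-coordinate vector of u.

Apply P to get C-coordinates [-1, 8, -7], then Q to get U-coordinates.
The result is [u]_U = [5, -16, -20].

[5, -16, -20]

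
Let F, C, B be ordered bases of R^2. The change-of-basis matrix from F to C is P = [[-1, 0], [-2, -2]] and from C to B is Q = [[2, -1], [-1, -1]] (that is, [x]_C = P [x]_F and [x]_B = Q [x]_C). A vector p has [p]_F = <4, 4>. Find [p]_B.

First [p]_C = P [p]_F = <-4, -16>.
Then [p]_B = Q [p]_C = <8, 20>.

<8, 20>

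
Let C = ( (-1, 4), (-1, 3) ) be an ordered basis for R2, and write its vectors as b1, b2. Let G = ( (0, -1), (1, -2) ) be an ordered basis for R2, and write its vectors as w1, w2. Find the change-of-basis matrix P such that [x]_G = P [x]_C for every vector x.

[[-2, -1], [-1, -1]]

Let M have columns bj and N have columns wj. Then for every x, N [x]_G = x = M [x]_C, so P = N^(-1) M.
Since det N = 1, N^(-1) has integer entries; multiplying gives P = [[-2, -1], [-1, -1]].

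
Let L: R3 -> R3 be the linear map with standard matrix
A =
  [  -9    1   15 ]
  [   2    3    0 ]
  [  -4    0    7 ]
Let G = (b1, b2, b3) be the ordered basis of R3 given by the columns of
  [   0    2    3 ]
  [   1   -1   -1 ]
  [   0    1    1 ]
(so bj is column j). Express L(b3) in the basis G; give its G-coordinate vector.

(-2, -2, -3)

Column 3 of [L]_G is the G-coordinate vector of L(b3).
In standard coordinates L(b3) = A b3 = (-13, 3, -5).
Converting to G: (-13, 3, -5) = -2b1 - 2b2 - 3b3, so the coordinate vector is (-2, -2, -3).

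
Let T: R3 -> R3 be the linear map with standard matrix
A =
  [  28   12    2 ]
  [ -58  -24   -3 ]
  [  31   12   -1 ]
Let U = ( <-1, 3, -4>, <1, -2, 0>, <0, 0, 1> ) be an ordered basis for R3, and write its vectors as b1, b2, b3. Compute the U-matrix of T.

The j-th column of [T]_U is [T(bj)]_U.
T(b1) = A b1 = <0, -2, 9> = -2b1 - 2b2 + b3, so column 1 is <-2, -2, 1>.
Repeating for b2, b3 and assembling the columns gives [[-2, -2, 1], [-2, 2, 3], [1, -1, 3]].

[[-2, -2, 1], [-2, 2, 3], [1, -1, 3]]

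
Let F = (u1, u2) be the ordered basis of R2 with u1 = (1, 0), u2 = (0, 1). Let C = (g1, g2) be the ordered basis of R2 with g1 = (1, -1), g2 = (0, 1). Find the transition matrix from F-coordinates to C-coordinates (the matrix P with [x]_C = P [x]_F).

Let M have columns uj and N have columns gj. Then for every x, N [x]_C = x = M [x]_F, so P = N^(-1) M.
Since det N = 1, N^(-1) has integer entries; multiplying gives P = [[1, 0], [1, 1]].

[[1, 0], [1, 1]]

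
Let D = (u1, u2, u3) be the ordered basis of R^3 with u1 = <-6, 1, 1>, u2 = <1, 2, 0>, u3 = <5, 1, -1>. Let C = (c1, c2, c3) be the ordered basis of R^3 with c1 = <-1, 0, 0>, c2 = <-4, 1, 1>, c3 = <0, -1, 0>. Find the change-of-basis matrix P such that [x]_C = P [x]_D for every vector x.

[[2, -1, -1], [1, 0, -1], [0, -2, -2]]

Let M have columns uj and N have columns cj. Then for every x, N [x]_C = x = M [x]_D, so P = N^(-1) M.
Since det N = -1, N^(-1) has integer entries; multiplying gives P = [[2, -1, -1], [1, 0, -1], [0, -2, -2]].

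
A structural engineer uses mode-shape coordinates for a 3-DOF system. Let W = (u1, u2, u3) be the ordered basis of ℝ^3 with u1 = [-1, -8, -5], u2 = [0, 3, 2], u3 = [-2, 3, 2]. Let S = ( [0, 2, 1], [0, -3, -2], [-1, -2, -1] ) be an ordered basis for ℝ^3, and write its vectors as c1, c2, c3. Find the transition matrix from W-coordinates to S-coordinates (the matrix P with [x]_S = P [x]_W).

Column j of P is [uj]_S, since P maps W-coordinates to S-coordinates.
Expressing u1 in S: u1 = 0·c1 + 2c2 + c3, so column 1 of P is [0, 2, 1].
Doing the same for each uj gives P = [[0, 0, 2], [2, -1, -1], [1, 0, 2]].

[[0, 0, 2], [2, -1, -1], [1, 0, 2]]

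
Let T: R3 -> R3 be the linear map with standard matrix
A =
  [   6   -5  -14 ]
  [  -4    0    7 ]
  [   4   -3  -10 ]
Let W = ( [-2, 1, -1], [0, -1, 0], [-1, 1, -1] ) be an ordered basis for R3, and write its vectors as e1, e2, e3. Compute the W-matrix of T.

[[2, -2, 0], [0, -3, 0], [-1, -1, -3]]

The j-th column of [T]_W is [T(ej)]_W.
T(e1) = A e1 = [-3, 1, -1] = 2e1 + 0·e2 - e3, so column 1 is [2, 0, -1].
Repeating for e2, e3 and assembling the columns gives [[2, -2, 0], [0, -3, 0], [-1, -1, -3]].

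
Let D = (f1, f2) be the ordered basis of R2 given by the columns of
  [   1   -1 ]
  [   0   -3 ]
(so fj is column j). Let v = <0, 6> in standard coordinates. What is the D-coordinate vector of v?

<-2, -2>

Write v = c_1 f1 + c_2 f2 and solve for the c_i.
System: c_1 - c_2 = 0, 0c_1 - 3c_2 = 6; solving gives c_1 = -2, c_2 = -2.
Check: -2f1 - 2f2 = <0, 6>.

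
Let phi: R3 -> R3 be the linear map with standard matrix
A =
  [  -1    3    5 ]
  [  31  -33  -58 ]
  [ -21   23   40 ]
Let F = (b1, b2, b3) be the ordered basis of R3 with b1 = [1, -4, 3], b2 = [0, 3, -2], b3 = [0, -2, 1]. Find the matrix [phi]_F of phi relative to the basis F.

The j-th column of [phi]_F is [phi(bj)]_F.
phi(b1) = A b1 = [2, -11, 7] = 2b1 + b2 + 3b3, so column 1 is [2, 1, 3].
Repeating for b2, b3 and assembling the columns gives [[2, -1, -1], [1, 3, 2], [3, -2, 1]].

[[2, -1, -1], [1, 3, 2], [3, -2, 1]]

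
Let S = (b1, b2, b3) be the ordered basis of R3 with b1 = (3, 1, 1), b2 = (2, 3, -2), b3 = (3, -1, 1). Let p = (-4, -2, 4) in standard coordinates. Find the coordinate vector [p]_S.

(2, -2, -2)

Write p = c_1 b1 + ... + c_3 b3 and solve for the c_i.
Solving this 3x3 system gives c = (2, -2, -2).
Check: 2b1 - 2b2 - 2b3 = (-4, -2, 4).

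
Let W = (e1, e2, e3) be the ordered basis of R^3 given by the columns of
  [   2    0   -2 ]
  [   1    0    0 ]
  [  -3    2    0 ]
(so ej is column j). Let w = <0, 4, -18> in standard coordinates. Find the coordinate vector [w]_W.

<4, -3, 4>

[w]_W is the unique c with M c = w, where M has columns e1, ..., e3.
Row-reducing the augmented matrix [M | w] gives c = (4, -3, 4).
Check: 4e1 - 3e2 + 4e3 = <0, 4, -18>.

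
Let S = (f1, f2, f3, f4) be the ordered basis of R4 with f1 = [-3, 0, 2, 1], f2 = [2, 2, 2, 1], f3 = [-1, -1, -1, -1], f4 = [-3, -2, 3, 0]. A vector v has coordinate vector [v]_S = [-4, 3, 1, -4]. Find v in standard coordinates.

By definition v = -4f1 + 3f2 + f3 - 4f4.
Summing componentwise gives [29, 13, -15, -2].

[29, 13, -15, -2]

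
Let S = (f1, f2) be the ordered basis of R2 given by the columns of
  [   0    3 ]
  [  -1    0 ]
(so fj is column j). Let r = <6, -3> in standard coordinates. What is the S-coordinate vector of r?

[r]_S is the unique c with M c = r, where M has columns f1, f2.
System: 0c_1 + 3c_2 = 6, -c_1 + 0c_2 = -3; solving gives c_1 = 3, c_2 = 2.
Check: 3f1 + 2f2 = <6, -3>.

<3, 2>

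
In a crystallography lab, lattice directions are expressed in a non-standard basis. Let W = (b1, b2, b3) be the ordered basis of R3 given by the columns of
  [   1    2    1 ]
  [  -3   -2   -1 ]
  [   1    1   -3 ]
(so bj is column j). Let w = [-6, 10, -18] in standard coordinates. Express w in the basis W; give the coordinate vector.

We seek scalars with c_1 b1 + ... + c_3 b3 = w; equivalently solve M c = w where the columns of M are b1, ..., b3.
Row-reducing the augmented matrix [M | w] gives c = (-2, -4, 4).
Check: -2b1 - 4b2 + 4b3 = [-6, 10, -18].

[-2, -4, 4]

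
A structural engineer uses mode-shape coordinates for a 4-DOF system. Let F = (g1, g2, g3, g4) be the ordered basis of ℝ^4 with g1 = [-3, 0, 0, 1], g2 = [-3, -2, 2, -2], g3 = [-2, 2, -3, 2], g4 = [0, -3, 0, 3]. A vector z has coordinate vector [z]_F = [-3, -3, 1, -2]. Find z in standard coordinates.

z = M [z]_F, where M has columns g1, ..., g4.
Carrying out the matrix-vector product, z = [16, 14, -9, -1].

[16, 14, -9, -1]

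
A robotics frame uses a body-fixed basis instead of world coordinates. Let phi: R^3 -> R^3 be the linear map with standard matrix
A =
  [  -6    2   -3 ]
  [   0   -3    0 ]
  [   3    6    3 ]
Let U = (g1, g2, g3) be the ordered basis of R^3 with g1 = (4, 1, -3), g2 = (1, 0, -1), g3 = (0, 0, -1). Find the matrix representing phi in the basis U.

[[-3, 0, 0], [-1, -3, 3], [1, 3, 0]]

With P the matrix whose columns are g1, ..., g3, [phi]_U = P^(-1) A P.
Column by column: phi(g1) = A g1 = (-13, -3, 9); its U-coordinates (-3, -1, 1) give column 1.
Continuing for each basis vector yields [phi]_U = [[-3, 0, 0], [-1, -3, 3], [1, 3, 0]].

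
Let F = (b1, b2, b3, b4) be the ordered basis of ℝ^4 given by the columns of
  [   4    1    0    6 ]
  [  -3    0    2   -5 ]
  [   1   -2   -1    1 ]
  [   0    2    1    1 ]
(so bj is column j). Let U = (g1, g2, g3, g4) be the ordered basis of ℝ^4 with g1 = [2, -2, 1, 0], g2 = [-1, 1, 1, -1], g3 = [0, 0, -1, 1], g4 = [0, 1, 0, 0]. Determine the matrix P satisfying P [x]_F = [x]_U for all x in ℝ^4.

[[1, 0, 0, 2], [-2, -1, 0, -2], [-2, 1, 1, -1], [1, 1, 2, 1]]

Let M have columns bj and N have columns gj. Then for every x, N [x]_U = x = M [x]_F, so P = N^(-1) M.
Since det N = 1, N^(-1) has integer entries; multiplying gives P = [[1, 0, 0, 2], [-2, -1, 0, -2], [-2, 1, 1, -1], [1, 1, 2, 1]].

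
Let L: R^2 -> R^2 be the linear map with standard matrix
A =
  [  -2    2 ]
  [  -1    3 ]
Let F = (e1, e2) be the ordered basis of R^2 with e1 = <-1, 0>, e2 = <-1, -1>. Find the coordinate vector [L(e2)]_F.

Compute L(e2) = A e2 = <0, -2> in standard coordinates.
Then write this in F-coordinates: solve for y in y_1 e1 + y_2 e2 = <0, -2>.
This gives y = <-2, 2>, which is column 2 of [L]_F.

<-2, 2>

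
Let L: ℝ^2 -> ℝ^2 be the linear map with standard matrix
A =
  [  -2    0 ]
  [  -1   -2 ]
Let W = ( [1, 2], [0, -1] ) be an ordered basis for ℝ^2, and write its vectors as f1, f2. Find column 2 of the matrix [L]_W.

[0, -2]

Column 2 of [L]_W is the W-coordinate vector of L(f2).
In standard coordinates L(f2) = A f2 = [0, 2].
Converting to W: [0, 2] = 0·f1 - 2f2, so the coordinate vector is [0, -2].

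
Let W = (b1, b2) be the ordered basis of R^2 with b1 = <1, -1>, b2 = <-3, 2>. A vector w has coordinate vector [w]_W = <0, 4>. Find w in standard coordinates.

<-12, 8>

By definition w = 0·b1 + 4b2.
Summing componentwise gives <-12, 8>.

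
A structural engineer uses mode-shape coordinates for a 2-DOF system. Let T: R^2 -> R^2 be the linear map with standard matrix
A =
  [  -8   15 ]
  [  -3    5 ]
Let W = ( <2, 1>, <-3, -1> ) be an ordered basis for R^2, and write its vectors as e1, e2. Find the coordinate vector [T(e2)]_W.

<3, -1>

Column 2 of [T]_W is the W-coordinate vector of T(e2).
In standard coordinates T(e2) = A e2 = <9, 4>.
Converting to W: <9, 4> = 3e1 - e2, so the coordinate vector is <3, -1>.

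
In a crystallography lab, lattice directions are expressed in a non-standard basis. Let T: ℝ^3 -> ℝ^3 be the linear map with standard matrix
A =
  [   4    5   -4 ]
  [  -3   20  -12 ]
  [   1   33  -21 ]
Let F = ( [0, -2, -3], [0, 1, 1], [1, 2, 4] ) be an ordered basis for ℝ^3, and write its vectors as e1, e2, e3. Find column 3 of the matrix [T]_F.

Compute T(e3) = A e3 = [-2, -11, -17] in standard coordinates.
Then write this in F-coordinates: solve for y in y_1 e1 + ... + y_3 e3 = [-2, -11, -17].
This gives y = [2, -3, -2], which is column 3 of [T]_F.

[2, -3, -2]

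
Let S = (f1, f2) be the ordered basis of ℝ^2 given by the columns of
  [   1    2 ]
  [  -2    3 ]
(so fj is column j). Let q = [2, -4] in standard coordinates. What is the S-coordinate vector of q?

[2, 0]

[q]_S is the unique c with M c = q, where M has columns f1, f2.
System: c_1 + 2c_2 = 2, -2c_1 + 3c_2 = -4; solving gives c_1 = 2, c_2 = 0.
Check: 2f1 + 0·f2 = [2, -4].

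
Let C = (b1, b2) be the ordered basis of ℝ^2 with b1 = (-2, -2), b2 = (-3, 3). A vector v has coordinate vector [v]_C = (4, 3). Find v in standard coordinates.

(-17, 1)

v = M [v]_C, where M has columns b1, b2.
Carrying out the matrix-vector product, v = (-17, 1).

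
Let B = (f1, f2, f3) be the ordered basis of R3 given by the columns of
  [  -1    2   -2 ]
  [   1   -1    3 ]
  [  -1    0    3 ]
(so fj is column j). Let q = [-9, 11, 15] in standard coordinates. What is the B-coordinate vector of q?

[q]_B is the unique c with M c = q, where M has columns f1, ..., f3.
Solving this 3x3 system gives c = (-3, -2, 4).
Check: -3f1 - 2f2 + 4f3 = [-9, 11, 15].

[-3, -2, 4]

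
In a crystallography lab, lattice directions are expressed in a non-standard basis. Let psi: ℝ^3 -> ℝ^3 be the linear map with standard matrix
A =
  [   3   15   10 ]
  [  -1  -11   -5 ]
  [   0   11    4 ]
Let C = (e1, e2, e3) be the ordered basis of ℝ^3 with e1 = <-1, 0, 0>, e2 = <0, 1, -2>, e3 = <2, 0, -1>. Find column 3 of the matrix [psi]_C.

<0, 3, -2>

Compute psi(e3) = A e3 = <-4, 3, -4> in standard coordinates.
Then write this in C-coordinates: solve for y in y_1 e1 + ... + y_3 e3 = <-4, 3, -4>.
This gives y = <0, 3, -2>, which is column 3 of [psi]_C.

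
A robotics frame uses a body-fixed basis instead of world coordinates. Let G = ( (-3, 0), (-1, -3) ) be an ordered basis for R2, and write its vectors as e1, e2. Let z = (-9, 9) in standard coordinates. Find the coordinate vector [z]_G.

Write z = c_1 e1 + c_2 e2 and solve for the c_i.
System: -3c_1 - c_2 = -9, 0c_1 - 3c_2 = 9; solving gives c_1 = 4, c_2 = -3.
Check: 4e1 - 3e2 = (-9, 9).

(4, -3)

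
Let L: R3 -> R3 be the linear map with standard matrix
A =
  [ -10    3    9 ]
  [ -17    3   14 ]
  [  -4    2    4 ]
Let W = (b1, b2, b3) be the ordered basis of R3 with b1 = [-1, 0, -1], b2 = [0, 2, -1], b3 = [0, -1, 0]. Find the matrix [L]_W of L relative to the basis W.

[[-1, 3, 3], [1, -3, -1], [-1, 2, 1]]

With P the matrix whose columns are b1, ..., b3, [L]_W = P^(-1) A P.
Column by column: L(b1) = A b1 = [1, 3, 0]; its W-coordinates [-1, 1, -1] give column 1.
Continuing for each basis vector yields [L]_W = [[-1, 3, 3], [1, -3, -1], [-1, 2, 1]].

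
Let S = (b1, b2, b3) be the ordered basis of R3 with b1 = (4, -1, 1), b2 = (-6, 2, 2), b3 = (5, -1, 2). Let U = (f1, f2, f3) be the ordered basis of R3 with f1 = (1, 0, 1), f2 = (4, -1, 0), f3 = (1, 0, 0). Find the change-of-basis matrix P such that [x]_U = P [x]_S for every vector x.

[[1, 2, 2], [1, -2, 1], [-1, 0, -1]]

Take x = bj: its S-coordinates are the j-th standard unit vector, so P e_j — column j of P — equals [bj]_U.
b1 = f1 + f2 - f3, giving column 1 = (1, 1, -1); repeating for each j gives P = [[1, 2, 2], [1, -2, 1], [-1, 0, -1]].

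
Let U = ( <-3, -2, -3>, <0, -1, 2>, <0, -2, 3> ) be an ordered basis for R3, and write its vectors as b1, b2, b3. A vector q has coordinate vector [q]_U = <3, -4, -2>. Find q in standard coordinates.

The coordinates say q = 3b1 - 4b2 - 2b3; adding the scaled basis vectors gives <-9, 2, -23>.

<-9, 2, -23>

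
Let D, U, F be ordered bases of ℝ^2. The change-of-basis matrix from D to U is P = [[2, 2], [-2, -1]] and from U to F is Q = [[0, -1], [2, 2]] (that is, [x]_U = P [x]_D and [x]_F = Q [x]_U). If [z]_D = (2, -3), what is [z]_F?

Apply P to get U-coordinates (-2, -1), then Q to get F-coordinates.
The result is [z]_F = (1, -6).

(1, -6)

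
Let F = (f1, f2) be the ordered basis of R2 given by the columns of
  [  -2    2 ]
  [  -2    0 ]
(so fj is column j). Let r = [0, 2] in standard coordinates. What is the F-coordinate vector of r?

Write r = c_1 f1 + c_2 f2 and solve for the c_i.
System: -2c_1 + 2c_2 = 0, -2c_1 + 0c_2 = 2; solving gives c_1 = -1, c_2 = -1.
Check: -f1 - f2 = [0, 2].

[-1, -1]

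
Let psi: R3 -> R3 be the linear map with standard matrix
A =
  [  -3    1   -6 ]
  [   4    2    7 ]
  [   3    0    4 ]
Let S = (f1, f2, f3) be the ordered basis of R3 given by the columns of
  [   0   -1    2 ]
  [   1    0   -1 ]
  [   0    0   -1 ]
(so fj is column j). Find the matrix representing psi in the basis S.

With P the matrix whose columns are f1, ..., f3, [psi]_S = P^(-1) A P.
Column by column: psi(f1) = A f1 = [1, 2, 0]; its S-coordinates [2, -1, 0] give column 1.
Continuing for each basis vector yields [psi]_S = [[2, -1, -3], [-1, 3, -3], [0, 3, -2]].

[[2, -1, -3], [-1, 3, -3], [0, 3, -2]]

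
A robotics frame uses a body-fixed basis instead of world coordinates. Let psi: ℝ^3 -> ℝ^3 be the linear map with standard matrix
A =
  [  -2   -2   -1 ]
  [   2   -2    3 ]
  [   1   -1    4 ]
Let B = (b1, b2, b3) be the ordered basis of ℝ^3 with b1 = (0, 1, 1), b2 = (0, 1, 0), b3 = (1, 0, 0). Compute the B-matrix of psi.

[[3, -1, 1], [-2, -1, 1], [-3, -2, -2]]

Let P have columns b1, ..., b3. Then [psi]_B = P^(-1) A P.
Here det P = -1, so P^(-1) is integer; computing A P first and then P^(-1)(A P) gives [[3, -1, 1], [-2, -1, 1], [-3, -2, -2]].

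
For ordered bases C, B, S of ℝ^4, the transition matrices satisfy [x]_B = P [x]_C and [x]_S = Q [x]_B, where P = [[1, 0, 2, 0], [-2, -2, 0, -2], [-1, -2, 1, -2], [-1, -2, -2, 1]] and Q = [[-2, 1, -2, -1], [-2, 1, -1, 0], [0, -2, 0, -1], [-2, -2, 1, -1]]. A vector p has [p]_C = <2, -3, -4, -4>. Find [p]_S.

<-2, 14, -28, -8>

First [p]_B = P [p]_C = <-6, 10, 8, 8>.
Then [p]_S = Q [p]_B = <-2, 14, -28, -8>.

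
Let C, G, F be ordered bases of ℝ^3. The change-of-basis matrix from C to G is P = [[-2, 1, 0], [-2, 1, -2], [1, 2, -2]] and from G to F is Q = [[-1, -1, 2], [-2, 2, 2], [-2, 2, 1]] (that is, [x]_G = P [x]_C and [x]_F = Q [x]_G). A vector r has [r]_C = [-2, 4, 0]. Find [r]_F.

Composing the changes, [r]_F = Q P [r]_C.
Q P = [[6, 2, -2], [2, 4, -8], [1, 2, -6]]; applying this to [-2, 4, 0] gives [-4, 12, 6].

[-4, 12, 6]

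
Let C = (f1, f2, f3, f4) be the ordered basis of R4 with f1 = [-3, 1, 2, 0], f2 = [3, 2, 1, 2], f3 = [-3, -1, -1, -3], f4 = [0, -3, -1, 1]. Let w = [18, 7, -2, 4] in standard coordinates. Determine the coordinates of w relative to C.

[w]_C is the unique c with M c = w, where M has columns f1, ..., f4.
Solving this 4x4 system gives c = (-3, 4, 1, -1).
Check: -3f1 + 4f2 + f3 - f4 = [18, 7, -2, 4].

[-3, 4, 1, -1]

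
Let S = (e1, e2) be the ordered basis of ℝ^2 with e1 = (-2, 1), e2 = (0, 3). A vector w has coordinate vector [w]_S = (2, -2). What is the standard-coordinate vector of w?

w = M [w]_S, where M has columns e1, e2.
Carrying out the matrix-vector product, w = (-4, -4).

(-4, -4)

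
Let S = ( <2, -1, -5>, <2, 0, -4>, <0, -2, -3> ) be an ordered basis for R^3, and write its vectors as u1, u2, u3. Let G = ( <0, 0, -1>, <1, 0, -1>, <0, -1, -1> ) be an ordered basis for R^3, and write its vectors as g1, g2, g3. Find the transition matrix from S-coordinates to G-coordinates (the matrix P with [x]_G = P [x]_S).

[[2, 2, 1], [2, 2, 0], [1, 0, 2]]

Let M have columns uj and N have columns gj. Then for every x, N [x]_G = x = M [x]_S, so P = N^(-1) M.
Since det N = 1, N^(-1) has integer entries; multiplying gives P = [[2, 2, 1], [2, 2, 0], [1, 0, 2]].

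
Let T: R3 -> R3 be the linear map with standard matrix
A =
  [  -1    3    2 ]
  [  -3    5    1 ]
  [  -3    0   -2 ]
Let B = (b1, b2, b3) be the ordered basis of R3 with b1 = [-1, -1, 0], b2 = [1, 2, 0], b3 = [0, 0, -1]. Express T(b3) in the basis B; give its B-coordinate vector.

[3, 1, -2]

Column 3 of [T]_B is the B-coordinate vector of T(b3).
In standard coordinates T(b3) = A b3 = [-2, -1, 2].
Converting to B: [-2, -1, 2] = 3b1 + b2 - 2b3, so the coordinate vector is [3, 1, -2].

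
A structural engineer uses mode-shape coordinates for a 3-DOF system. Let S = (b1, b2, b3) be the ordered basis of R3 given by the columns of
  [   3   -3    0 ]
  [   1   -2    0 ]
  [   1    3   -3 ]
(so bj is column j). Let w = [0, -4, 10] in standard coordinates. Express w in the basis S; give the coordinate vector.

[4, 4, 2]

[w]_S is the unique c with M c = w, where M has columns b1, ..., b3.
Solving this 3x3 system gives c = (4, 4, 2).
Check: 4b1 + 4b2 + 2b3 = [0, -4, 10].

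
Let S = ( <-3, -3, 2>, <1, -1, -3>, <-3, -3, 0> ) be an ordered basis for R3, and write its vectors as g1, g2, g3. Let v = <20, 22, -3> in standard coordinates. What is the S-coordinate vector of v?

<-3, -1, -4>

[v]_S is the unique c with M c = v, where M has columns g1, ..., g3.
Gaussian elimination on [M | v] yields c = (-3, -1, -4).
Check: -3g1 - g2 - 4g3 = <20, 22, -3>.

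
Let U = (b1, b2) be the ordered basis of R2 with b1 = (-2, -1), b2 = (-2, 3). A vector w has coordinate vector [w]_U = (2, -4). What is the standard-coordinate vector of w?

(4, -14)

The coordinates say w = 2b1 - 4b2; adding the scaled basis vectors gives (4, -14).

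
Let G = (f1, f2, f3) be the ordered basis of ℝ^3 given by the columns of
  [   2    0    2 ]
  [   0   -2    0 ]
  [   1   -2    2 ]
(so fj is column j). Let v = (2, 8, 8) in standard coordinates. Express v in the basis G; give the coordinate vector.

Write v = c_1 f1 + ... + c_3 f3 and solve for the c_i.
Gaussian elimination on [M | v] yields c = (2, -4, -1).
Check: 2f1 - 4f2 - f3 = (2, 8, 8).

(2, -4, -1)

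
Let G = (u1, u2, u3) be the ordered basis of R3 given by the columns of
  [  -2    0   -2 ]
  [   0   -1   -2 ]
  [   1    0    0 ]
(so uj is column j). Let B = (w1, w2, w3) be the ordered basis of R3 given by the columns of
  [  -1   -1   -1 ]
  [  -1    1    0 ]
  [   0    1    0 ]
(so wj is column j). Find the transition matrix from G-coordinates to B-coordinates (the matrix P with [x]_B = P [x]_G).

[[1, 1, 2], [1, 0, 0], [0, -1, 0]]

Let M have columns uj and N have columns wj. Then for every x, N [x]_B = x = M [x]_G, so P = N^(-1) M.
Since det N = 1, N^(-1) has integer entries; multiplying gives P = [[1, 1, 2], [1, 0, 0], [0, -1, 0]].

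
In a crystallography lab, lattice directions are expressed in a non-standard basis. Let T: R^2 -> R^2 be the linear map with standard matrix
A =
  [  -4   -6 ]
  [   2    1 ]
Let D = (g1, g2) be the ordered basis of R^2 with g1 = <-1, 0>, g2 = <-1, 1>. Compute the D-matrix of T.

[[-2, 3], [-2, -1]]

The j-th column of [T]_D is [T(gj)]_D.
T(g1) = A g1 = <4, -2> = -2g1 - 2g2, so column 1 is <-2, -2>.
Repeating for g2 and assembling the columns gives [[-2, 3], [-2, -1]].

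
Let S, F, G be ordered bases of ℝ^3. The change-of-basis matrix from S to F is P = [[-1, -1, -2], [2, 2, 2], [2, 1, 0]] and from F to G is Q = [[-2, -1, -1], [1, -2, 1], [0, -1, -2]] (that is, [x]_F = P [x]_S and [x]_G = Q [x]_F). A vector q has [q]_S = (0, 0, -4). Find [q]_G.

(-8, 24, 8)

Composing the changes, [q]_G = Q P [q]_S.
Q P = [[-2, -1, 2], [-3, -4, -6], [-6, -4, -2]]; applying this to (0, 0, -4) gives (-8, 24, 8).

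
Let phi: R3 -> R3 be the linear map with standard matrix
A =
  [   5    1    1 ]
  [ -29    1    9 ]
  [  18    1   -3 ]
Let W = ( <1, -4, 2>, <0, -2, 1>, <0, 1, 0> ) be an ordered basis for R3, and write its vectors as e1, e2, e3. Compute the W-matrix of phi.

[[3, -1, 1], [2, -3, -1], [1, -3, 3]]

Let P have columns e1, ..., e3. Then [phi]_W = P^(-1) A P.
Here det P = -1, so P^(-1) is integer; computing A P first and then P^(-1)(A P) gives [[3, -1, 1], [2, -3, -1], [1, -3, 3]].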